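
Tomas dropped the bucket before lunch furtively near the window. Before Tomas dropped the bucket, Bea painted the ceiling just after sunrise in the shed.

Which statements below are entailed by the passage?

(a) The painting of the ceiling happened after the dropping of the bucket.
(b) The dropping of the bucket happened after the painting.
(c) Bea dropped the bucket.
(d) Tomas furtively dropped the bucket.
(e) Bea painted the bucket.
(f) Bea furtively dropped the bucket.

(b), (d)

(a) Not entailed — the narrative places the painting before the dropping, not after.
(b) Entailed — the narrative places the painting before the dropping.
(c) Not entailed — the passage has Tomas dropping the bucket, not Bea.
(d) Entailed — every conjunct here is already in the original dropping event.
(e) Not entailed — Bea painted the ceiling, not the bucket; the bucket belongs to the dropping event.
(f) Not entailed — the passage has Tomas dropping the bucket, not Bea.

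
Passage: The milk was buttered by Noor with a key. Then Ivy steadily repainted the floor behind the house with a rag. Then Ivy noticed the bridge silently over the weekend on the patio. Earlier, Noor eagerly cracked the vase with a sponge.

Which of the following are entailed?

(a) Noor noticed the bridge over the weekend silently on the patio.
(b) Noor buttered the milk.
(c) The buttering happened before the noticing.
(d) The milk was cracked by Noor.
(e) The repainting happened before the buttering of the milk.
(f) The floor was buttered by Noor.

(b), (c)

(a) Not entailed — the passage has Ivy noticing the bridge, not Noor.
(b) Entailed — every conjunct here is already in the original buttering event.
(c) Entailed — the narrative places the buttering before the noticing.
(d) Not entailed — Noor cracked the vase, not the milk; the milk belongs to the buttering event.
(e) Not entailed — the narrative places the buttering before the repainting, not after.
(f) Not entailed — Noor buttered the milk, not the floor; the floor belongs to the repainting event.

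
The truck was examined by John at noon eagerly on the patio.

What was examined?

'the truck' marks the patient of the examining event.

the truck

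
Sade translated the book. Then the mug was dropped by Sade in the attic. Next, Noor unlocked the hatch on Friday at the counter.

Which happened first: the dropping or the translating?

The connectives place the translating before the dropping.

the translating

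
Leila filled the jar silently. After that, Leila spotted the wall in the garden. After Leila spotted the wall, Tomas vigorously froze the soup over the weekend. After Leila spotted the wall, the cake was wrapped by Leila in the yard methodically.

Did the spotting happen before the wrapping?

yes

The narrative orders the spotting before the wrapping.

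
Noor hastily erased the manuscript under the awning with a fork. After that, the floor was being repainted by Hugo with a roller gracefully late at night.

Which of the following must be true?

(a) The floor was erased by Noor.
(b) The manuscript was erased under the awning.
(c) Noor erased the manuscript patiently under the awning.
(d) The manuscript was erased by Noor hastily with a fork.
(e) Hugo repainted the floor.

(b), (d)

(a) Not entailed — Noor erased the manuscript, not the floor; the floor belongs to the repainting event.
(b) Entailed — every conjunct here is already in the original erasing event.
(c) Not entailed — 'patiently' adds a manner not in (and inconsistent with) the original.
(d) Entailed — dropping 'under the awning' leaves a sub-description the original still satisfies.
(e) Not entailed — 'was repainting' is progressive on an accomplishment; it does not entail the completed 'repainted'.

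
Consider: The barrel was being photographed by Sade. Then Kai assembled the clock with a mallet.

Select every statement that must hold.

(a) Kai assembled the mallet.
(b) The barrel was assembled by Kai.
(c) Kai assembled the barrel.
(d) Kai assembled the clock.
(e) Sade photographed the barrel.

(d)

(a) Not entailed — the mallet is the instrument, not what was assembled.
(b) Not entailed — Kai assembled the clock, not the barrel; the barrel belongs to the photographing event.
(c) Not entailed — Kai assembled the clock, not the barrel; the barrel belongs to the photographing event.
(d) Entailed — dropping 'with a mallet' leaves a sub-description the original still satisfies.
(e) Not entailed — 'was photographing' is progressive on an accomplishment; it does not entail the completed 'photographed'.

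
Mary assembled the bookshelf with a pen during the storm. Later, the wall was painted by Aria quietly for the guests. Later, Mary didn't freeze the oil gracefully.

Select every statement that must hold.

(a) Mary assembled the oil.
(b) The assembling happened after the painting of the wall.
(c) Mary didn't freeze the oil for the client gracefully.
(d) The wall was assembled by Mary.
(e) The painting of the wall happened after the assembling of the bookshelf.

(a) Not entailed — Mary assembled the bookshelf, not the oil; the oil belongs to the freezing event.
(b) Not entailed — the narrative places the assembling before the painting, not after.
(c) Entailed — under negation, adding a further restriction is entailed: if no such freezing event occurred, none occurred for the client either.
(d) Not entailed — Mary assembled the bookshelf, not the wall; the wall belongs to the painting event.
(e) Entailed — the narrative places the assembling before the painting.

(c), (e)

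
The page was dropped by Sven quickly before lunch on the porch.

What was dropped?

'the page' marks the patient of the dropping event.

the page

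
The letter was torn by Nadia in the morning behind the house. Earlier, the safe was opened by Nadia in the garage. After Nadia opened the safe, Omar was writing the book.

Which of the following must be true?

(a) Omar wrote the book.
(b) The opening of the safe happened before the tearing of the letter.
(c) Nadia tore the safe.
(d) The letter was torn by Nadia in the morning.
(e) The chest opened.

(b), (d)

(a) Not entailed — 'was writing' is progressive on an accomplishment; it does not entail the completed 'wrote'.
(b) Entailed — the narrative places the opening before the tearing.
(c) Not entailed — Nadia tore the letter, not the safe; the safe belongs to the opening event.
(d) Entailed — dropping 'behind the house' leaves a sub-description the original still satisfies.
(e) Not entailed — the safe is what opened, not the chest.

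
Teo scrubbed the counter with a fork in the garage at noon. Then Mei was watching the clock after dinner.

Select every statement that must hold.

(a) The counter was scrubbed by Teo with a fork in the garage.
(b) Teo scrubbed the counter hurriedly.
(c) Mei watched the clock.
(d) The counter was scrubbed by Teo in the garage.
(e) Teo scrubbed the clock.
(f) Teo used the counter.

(a), (c), (d)

(a) Entailed — the original entails any weakening of itself; this just drops 'at noon'.
(b) Not entailed — 'hurriedly' adds information not in the original event.
(c) Entailed — 'watch' is an activity; 'was watching' entails that some watching happened, so 'watched' holds.
(d) Entailed — the original entails any weakening of itself; this just drops 'at noon', 'with a fork'.
(e) Not entailed — Teo scrubbed the counter, not the clock; the clock belongs to the watching event.
(f) Not entailed — the counter is the patient, not an instrument — Teo used a fork.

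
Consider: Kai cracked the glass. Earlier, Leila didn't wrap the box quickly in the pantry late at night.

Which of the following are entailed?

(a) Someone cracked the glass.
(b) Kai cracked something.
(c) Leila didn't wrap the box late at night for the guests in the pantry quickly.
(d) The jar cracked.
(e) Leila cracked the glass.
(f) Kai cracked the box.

(a), (b), (c)

(a) Entailed — the original entails any weakening of itself; this just generalizes the agent.
(b) Entailed — this follows by dropping conjuncts from the cracking event's description.
(c) Entailed — under negation, adding a further restriction is entailed: if no such wrapping event occurred, none occurred for the guests either.
(d) Not entailed — the glass is what cracked, not the jar.
(e) Not entailed — the passage has Kai cracking the glass, not Leila.
(f) Not entailed — Kai cracked the glass, not the box; the box belongs to the wrapping event.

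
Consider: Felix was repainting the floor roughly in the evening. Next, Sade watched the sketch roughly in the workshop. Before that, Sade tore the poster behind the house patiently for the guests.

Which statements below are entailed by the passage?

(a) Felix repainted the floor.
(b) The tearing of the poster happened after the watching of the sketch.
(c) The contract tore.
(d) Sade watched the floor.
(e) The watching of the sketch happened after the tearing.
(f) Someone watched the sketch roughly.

(a) Not entailed — 'was repainting' is progressive on an accomplishment; it does not entail the completed 'repainted'.
(b) Not entailed — the narrative places the tearing before the watching, not after.
(c) Not entailed — the poster is what tore, not the contract.
(d) Not entailed — Sade watched the sketch, not the floor; the floor belongs to the repainting event.
(e) Entailed — the narrative places the tearing before the watching.
(f) Entailed — dropping 'in the workshop' and generalizing the agent leaves a sub-description the original still satisfies.

(e), (f)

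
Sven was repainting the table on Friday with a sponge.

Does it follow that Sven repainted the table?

'was repainting' is progressive; for an accomplishment like 'repaint the table', it doesn't entail completion.

no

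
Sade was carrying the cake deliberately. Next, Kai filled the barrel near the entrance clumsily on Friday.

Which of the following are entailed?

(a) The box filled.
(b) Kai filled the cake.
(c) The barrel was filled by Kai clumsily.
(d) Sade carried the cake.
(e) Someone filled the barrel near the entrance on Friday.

(a) Not entailed — the barrel is what filled, not the box.
(b) Not entailed — Kai filled the barrel, not the cake; the cake belongs to the carrying event.
(c) Entailed — this follows by dropping conjuncts from the filling event's description.
(d) Entailed — 'carry' is an activity; 'was carrying' entails that some carrying happened, so 'carried' holds.
(e) Entailed — dropping 'clumsily' and generalizing the agent leaves a sub-description the original still satisfies.

(c), (d), (e)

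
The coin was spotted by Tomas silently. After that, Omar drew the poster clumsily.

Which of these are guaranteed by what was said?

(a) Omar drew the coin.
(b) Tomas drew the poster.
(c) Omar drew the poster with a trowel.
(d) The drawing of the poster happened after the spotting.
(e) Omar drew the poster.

(a) Not entailed — Omar drew the poster, not the coin; the coin belongs to the spotting event.
(b) Not entailed — the passage has Omar drawing the poster, not Tomas.
(c) Not entailed — 'with a trowel' adds information not in the original event.
(d) Entailed — the narrative places the spotting before the drawing.
(e) Entailed — the original entails any weakening of itself; this just drops 'clumsily'.

(d), (e)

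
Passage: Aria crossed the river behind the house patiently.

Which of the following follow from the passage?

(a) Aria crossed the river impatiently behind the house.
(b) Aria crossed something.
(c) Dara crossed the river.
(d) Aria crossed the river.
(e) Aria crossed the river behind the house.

(b), (d), (e)

(a) Not entailed — 'impatiently' adds a manner not in (and inconsistent with) the original.
(b) Entailed — the original entails any weakening of itself; this just drops 'behind the house', 'patiently' and generalizes the patient.
(c) Not entailed — the passage has Aria crossing the river, not Dara.
(d) Entailed — every conjunct here is already in the original crossing event.
(e) Entailed — dropping 'patiently' leaves a sub-description the original still satisfies.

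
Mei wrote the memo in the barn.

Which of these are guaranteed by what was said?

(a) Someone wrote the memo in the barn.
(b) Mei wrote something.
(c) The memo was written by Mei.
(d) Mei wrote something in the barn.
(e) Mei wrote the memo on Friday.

(a), (b), (c), (d)

(a) Entailed — the original entails any weakening of itself; this just generalizes the agent.
(b) Entailed — the original entails any weakening of itself; this just drops 'in the barn' and generalizes the patient.
(c) Entailed — the original entails any weakening of itself; this just drops 'in the barn'.
(d) Entailed — this follows by dropping conjuncts from the writing event's description.
(e) Not entailed — 'on Friday' adds information not in the original event.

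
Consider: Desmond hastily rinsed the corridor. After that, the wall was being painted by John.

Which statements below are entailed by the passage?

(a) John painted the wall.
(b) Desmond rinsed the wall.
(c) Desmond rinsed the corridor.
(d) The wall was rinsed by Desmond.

(c)

(a) Not entailed — 'was painting' is progressive on an accomplishment; it does not entail the completed 'painted'.
(b) Not entailed — Desmond rinsed the corridor, not the wall; the wall belongs to the painting event.
(c) Entailed — every conjunct here is already in the original rinsing event.
(d) Not entailed — Desmond rinsed the corridor, not the wall; the wall belongs to the painting event.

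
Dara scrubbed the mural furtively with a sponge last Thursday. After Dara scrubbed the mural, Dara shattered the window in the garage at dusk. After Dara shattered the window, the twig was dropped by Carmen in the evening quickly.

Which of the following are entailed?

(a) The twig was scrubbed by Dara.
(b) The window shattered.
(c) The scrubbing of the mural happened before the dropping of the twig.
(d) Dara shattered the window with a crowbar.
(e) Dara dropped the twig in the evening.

(b), (c)

(a) Not entailed — Dara scrubbed the mural, not the twig; the twig belongs to the dropping event.
(b) Entailed — 'Dara shattered the window' is causative; it entails the inchoative 'the window shattered'.
(c) Entailed — the narrative places the scrubbing before the dropping.
(d) Not entailed — 'with a crowbar' adds information not in the original event.
(e) Not entailed — the passage has Carmen dropping the twig, not Dara.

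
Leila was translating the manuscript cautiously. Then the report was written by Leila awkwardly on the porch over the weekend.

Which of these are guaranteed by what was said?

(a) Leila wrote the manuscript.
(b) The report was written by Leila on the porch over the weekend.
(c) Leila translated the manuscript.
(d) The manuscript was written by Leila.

(b)

(a) Not entailed — Leila wrote the report, not the manuscript; the manuscript belongs to the translating event.
(b) Entailed — every conjunct here is already in the original writing event.
(c) Not entailed — 'was translating' is progressive on an accomplishment; it does not entail the completed 'translated'.
(d) Not entailed — Leila wrote the report, not the manuscript; the manuscript belongs to the translating event.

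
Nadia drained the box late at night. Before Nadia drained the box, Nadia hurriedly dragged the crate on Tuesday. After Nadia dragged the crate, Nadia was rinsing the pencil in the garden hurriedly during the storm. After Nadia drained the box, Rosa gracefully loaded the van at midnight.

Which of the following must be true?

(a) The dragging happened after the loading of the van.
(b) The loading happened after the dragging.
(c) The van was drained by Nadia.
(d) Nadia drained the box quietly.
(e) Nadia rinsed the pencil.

(a) Not entailed — the narrative places the dragging before the loading, not after.
(b) Entailed — the narrative places the dragging before the loading.
(c) Not entailed — Nadia drained the box, not the van; the van belongs to the loading event.
(d) Not entailed — 'quietly' adds information not in the original event.
(e) Entailed — 'rinse' is an activity; 'was rinsing' entails that some rinsing happened, so 'rinsed' holds.

(b), (e)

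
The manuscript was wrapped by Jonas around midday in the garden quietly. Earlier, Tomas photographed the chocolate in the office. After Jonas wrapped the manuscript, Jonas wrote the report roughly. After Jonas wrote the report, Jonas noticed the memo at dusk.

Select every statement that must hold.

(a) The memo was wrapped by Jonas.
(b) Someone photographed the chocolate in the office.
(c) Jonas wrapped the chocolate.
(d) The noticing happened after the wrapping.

(a) Not entailed — Jonas wrapped the manuscript, not the memo; the memo belongs to the noticing event.
(b) Entailed — the original entails any weakening of itself; this just generalizes the agent.
(c) Not entailed — Jonas wrapped the manuscript, not the chocolate; the chocolate belongs to the photographing event.
(d) Entailed — the narrative places the wrapping before the noticing.

(b), (d)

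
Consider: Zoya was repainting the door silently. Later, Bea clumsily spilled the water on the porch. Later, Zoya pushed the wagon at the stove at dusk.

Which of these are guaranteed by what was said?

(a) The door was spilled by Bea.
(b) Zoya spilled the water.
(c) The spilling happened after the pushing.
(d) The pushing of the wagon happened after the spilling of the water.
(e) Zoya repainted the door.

(d)

(a) Not entailed — Bea spilled the water, not the door; the door belongs to the repainting event.
(b) Not entailed — the passage has Bea spilling the water, not Zoya.
(c) Not entailed — the narrative places the spilling before the pushing, not after.
(d) Entailed — the narrative places the spilling before the pushing.
(e) Not entailed — 'was repainting' is progressive on an accomplishment; it does not entail the completed 'repainted'.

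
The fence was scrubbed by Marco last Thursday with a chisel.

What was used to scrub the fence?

a chisel

'with a chisel' marks the instrument of the scrubbing event.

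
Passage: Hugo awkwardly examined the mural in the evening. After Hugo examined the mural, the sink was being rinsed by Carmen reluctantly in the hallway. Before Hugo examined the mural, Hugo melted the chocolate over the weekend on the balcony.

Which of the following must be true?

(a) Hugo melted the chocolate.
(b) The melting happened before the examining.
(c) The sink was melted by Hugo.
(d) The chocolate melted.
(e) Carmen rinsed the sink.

(a), (b), (d), (e)

(a) Entailed — dropping 'on the balcony', 'over the weekend' leaves a sub-description the original still satisfies.
(b) Entailed — the narrative places the melting before the examining.
(c) Not entailed — Hugo melted the chocolate, not the sink; the sink belongs to the rinsing event.
(d) Entailed — 'Hugo melted the chocolate' is causative; it entails the inchoative 'the chocolate melted'.
(e) Entailed — 'rinse' is an activity; 'was rinsing' entails that some rinsing happened, so 'rinsed' holds.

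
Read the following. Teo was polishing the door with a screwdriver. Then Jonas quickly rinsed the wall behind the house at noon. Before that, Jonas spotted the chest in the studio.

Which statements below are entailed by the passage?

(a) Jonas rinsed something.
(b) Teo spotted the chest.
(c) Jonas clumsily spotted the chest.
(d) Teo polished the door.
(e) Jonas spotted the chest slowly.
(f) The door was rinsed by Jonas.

(a), (d)

(a) Entailed — this follows by dropping conjuncts from the rinsing event's description.
(b) Not entailed — the passage has Jonas spotting the chest, not Teo.
(c) Not entailed — 'clumsily' adds information not in the original event.
(d) Entailed — 'polish' is an activity; 'was polishing' entails that some polishing happened, so 'polished' holds.
(e) Not entailed — 'slowly' adds information not in the original event.
(f) Not entailed — Jonas rinsed the wall, not the door; the door belongs to the polishing event.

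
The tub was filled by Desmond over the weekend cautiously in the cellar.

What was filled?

the tub

'the tub' marks the patient of the filling event.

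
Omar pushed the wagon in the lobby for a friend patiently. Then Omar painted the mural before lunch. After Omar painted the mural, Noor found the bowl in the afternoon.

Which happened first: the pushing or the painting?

the pushing

The connectives place the pushing before the painting.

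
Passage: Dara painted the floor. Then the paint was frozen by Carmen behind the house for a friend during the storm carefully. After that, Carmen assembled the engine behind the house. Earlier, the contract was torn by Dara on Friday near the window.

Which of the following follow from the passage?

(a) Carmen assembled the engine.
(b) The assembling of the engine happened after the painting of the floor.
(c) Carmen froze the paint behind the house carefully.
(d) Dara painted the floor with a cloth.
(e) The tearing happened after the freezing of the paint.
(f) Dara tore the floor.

(a), (b), (c)

(a) Entailed — this follows by dropping conjuncts from the assembling event's description.
(b) Entailed — the narrative places the painting before the assembling.
(c) Entailed — every conjunct here is already in the original freezing event.
(d) Not entailed — 'with a cloth' adds information not in the original event.
(e) Not entailed — the narrative doesn't order the freezing relative to the tearing.
(f) Not entailed — Dara tore the contract, not the floor; the floor belongs to the painting event.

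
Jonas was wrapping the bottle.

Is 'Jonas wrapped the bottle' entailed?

no

'was wrapping' is progressive; for an accomplishment like 'wrap the bottle', it doesn't entail completion.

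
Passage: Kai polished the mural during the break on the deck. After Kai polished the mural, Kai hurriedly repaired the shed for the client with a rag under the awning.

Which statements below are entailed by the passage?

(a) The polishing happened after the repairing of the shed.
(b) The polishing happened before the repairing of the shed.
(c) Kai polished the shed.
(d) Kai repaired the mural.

(b)

(a) Not entailed — the narrative places the polishing before the repairing, not after.
(b) Entailed — the narrative places the polishing before the repairing.
(c) Not entailed — Kai polished the mural, not the shed; the shed belongs to the repairing event.
(d) Not entailed — Kai repaired the shed, not the mural; the mural belongs to the polishing event.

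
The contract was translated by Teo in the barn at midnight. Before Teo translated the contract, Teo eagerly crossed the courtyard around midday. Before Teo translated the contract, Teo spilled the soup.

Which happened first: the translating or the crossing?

The connectives place the crossing before the translating.

the crossing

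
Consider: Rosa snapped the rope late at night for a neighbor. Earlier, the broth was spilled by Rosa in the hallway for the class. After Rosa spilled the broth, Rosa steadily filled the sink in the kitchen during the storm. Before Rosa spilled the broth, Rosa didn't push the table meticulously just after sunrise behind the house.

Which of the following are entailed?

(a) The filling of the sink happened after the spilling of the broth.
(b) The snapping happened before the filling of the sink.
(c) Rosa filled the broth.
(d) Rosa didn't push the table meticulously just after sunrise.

(a)

(a) Entailed — the narrative places the spilling before the filling.
(b) Not entailed — the narrative doesn't order the snapping relative to the filling.
(c) Not entailed — Rosa filled the sink, not the broth; the broth belongs to the spilling event.
(d) Not entailed — dropping 'behind the house' under negation is not valid — the original leaves open that Rosa pushed the table some other way.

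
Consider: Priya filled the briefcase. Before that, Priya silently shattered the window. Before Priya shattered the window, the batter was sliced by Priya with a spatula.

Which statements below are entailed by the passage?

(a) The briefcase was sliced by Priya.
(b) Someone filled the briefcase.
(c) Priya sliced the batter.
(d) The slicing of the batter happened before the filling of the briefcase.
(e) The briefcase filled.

(a) Not entailed — Priya sliced the batter, not the briefcase; the briefcase belongs to the filling event.
(b) Entailed — this follows by dropping conjuncts from the filling event's description.
(c) Entailed — this follows by dropping conjuncts from the slicing event's description.
(d) Entailed — the narrative places the slicing before the filling.
(e) Entailed — 'Priya filled the briefcase' is causative; it entails the inchoative 'the briefcase filled'.

(b), (c), (d), (e)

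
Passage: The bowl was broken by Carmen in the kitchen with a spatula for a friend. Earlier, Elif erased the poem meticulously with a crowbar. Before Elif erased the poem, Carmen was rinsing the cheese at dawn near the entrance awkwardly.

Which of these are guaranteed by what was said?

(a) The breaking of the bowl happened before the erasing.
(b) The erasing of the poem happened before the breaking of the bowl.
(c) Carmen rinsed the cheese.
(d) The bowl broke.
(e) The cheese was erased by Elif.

(b), (c), (d)

(a) Not entailed — the narrative places the erasing before the breaking, not after.
(b) Entailed — the narrative places the erasing before the breaking.
(c) Entailed — 'rinse' is an activity; 'was rinsing' entails that some rinsing happened, so 'rinsed' holds.
(d) Entailed — 'Carmen broke the bowl' is causative; it entails the inchoative 'the bowl broke'.
(e) Not entailed — Elif erased the poem, not the cheese; the cheese belongs to the rinsing event.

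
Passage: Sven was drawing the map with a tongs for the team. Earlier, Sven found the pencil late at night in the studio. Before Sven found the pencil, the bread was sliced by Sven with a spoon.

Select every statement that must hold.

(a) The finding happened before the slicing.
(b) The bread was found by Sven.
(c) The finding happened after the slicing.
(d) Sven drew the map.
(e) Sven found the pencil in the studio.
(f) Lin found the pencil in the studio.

(c), (e)

(a) Not entailed — the narrative places the slicing before the finding, not after.
(b) Not entailed — Sven found the pencil, not the bread; the bread belongs to the slicing event.
(c) Entailed — the narrative places the slicing before the finding.
(d) Not entailed — 'was drawing' is progressive on an accomplishment; it does not entail the completed 'drew'.
(e) Entailed — this follows by dropping conjuncts from the finding event's description.
(f) Not entailed — the passage has Sven finding the pencil, not Lin.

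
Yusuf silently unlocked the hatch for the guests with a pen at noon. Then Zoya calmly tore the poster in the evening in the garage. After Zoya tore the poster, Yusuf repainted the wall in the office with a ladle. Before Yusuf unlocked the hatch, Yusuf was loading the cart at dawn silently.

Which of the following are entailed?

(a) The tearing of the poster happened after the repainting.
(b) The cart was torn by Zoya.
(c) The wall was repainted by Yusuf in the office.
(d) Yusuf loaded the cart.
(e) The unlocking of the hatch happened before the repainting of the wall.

(c), (e)

(a) Not entailed — the narrative places the tearing before the repainting, not after.
(b) Not entailed — Zoya tore the poster, not the cart; the cart belongs to the loading event.
(c) Entailed — this follows by dropping conjuncts from the repainting event's description.
(d) Not entailed — 'was loading' is progressive on an accomplishment; it does not entail the completed 'loaded'.
(e) Entailed — the narrative places the unlocking before the repainting.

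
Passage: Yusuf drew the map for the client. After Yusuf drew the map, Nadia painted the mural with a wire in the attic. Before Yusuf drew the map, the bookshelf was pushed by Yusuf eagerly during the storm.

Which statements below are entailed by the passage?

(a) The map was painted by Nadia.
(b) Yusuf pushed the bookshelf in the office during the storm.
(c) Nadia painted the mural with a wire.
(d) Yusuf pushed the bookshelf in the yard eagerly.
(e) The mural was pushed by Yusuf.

(a) Not entailed — Nadia painted the mural, not the map; the map belongs to the drawing event.
(b) Not entailed — 'in the office' adds information not in the original event.
(c) Entailed — every conjunct here is already in the original painting event.
(d) Not entailed — 'in the yard' adds information not in the original event.
(e) Not entailed — Yusuf pushed the bookshelf, not the mural; the mural belongs to the painting event.

(c)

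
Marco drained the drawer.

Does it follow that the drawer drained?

yes

'Marco drained the drawer' is the causative; it entails the inchoative 'the drawer drained'.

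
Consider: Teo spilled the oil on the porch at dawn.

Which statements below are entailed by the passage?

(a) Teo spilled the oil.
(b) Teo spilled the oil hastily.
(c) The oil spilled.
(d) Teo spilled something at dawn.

(a) Entailed — this follows by dropping conjuncts from the spilling event's description.
(b) Not entailed — 'hastily' adds information not in the original event.
(c) Entailed — 'Teo spilled the oil' is causative; it entails the inchoative 'the oil spilled'.
(d) Entailed — dropping 'on the porch' and generalizing the patient leaves a sub-description the original still satisfies.

(a), (c), (d)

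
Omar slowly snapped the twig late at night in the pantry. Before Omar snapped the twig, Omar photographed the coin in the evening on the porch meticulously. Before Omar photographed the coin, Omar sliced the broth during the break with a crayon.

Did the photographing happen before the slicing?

The narrative orders the slicing before the photographing.

no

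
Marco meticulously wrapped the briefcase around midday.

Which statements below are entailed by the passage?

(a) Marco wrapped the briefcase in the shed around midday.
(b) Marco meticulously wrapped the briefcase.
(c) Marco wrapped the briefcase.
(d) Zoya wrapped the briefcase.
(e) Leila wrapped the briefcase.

(b), (c)

(a) Not entailed — 'in the shed' adds information not in the original event.
(b) Entailed — this follows by dropping conjuncts from the wrapping event's description.
(c) Entailed — this follows by dropping conjuncts from the wrapping event's description.
(d) Not entailed — the passage has Marco wrapping the briefcase, not Zoya.
(e) Not entailed — the passage has Marco wrapping the briefcase, not Leila.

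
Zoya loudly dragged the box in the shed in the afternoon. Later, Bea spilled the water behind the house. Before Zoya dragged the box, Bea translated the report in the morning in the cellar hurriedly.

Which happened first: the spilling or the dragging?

the dragging

The connectives place the dragging before the spilling.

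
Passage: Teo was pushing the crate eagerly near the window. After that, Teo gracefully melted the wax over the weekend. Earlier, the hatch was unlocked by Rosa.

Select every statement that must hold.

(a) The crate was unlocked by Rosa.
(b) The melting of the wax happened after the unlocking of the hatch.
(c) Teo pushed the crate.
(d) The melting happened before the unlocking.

(a) Not entailed — Rosa unlocked the hatch, not the crate; the crate belongs to the pushing event.
(b) Entailed — the narrative places the unlocking before the melting.
(c) Entailed — 'push' is an activity; 'was pushing' entails that some pushing happened, so 'pushed' holds.
(d) Not entailed — the narrative places the unlocking before the melting, not after.

(b), (c)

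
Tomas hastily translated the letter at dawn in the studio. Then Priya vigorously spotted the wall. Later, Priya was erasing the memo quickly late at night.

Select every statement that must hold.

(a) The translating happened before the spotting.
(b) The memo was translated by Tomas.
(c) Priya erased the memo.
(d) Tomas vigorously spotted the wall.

(a) Entailed — the narrative places the translating before the spotting.
(b) Not entailed — Tomas translated the letter, not the memo; the memo belongs to the erasing event.
(c) Not entailed — 'was erasing' is progressive on an accomplishment; it does not entail the completed 'erased'.
(d) Not entailed — the passage has Priya spotting the wall, not Tomas.

(a)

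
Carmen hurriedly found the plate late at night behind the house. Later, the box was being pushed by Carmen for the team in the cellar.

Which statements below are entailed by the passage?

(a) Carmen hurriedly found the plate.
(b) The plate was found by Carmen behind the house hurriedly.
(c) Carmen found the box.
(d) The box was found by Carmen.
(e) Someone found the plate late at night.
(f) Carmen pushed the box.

(a) Entailed — every conjunct here is already in the original finding event.
(b) Entailed — this follows by dropping conjuncts from the finding event's description.
(c) Not entailed — Carmen found the plate, not the box; the box belongs to the pushing event.
(d) Not entailed — Carmen found the plate, not the box; the box belongs to the pushing event.
(e) Entailed — this follows by dropping conjuncts from the finding event's description.
(f) Entailed — 'push' is an activity; 'was pushing' entails that some pushing happened, so 'pushed' holds.

(a), (b), (e), (f)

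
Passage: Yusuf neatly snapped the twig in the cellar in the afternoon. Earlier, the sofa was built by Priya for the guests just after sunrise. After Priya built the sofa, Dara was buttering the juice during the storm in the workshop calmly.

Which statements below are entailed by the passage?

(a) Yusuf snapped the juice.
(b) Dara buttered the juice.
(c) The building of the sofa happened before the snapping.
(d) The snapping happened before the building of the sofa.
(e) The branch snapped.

(c)

(a) Not entailed — Yusuf snapped the twig, not the juice; the juice belongs to the buttering event.
(b) Not entailed — 'was buttering' is progressive on an accomplishment; it does not entail the completed 'buttered'.
(c) Entailed — the narrative places the building before the snapping.
(d) Not entailed — the narrative places the building before the snapping, not after.
(e) Not entailed — the twig is what snapped, not the branch.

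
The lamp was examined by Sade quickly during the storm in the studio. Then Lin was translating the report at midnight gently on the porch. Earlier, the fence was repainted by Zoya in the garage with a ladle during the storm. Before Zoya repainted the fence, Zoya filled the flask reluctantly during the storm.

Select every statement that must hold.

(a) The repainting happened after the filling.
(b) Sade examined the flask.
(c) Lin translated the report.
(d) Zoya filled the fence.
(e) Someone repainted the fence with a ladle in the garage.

(a) Entailed — the narrative places the filling before the repainting.
(b) Not entailed — Sade examined the lamp, not the flask; the flask belongs to the filling event.
(c) Not entailed — 'was translating' is progressive on an accomplishment; it does not entail the completed 'translated'.
(d) Not entailed — Zoya filled the flask, not the fence; the fence belongs to the repainting event.
(e) Entailed — the original entails any weakening of itself; this just drops 'during the storm' and generalizes the agent.

(a), (e)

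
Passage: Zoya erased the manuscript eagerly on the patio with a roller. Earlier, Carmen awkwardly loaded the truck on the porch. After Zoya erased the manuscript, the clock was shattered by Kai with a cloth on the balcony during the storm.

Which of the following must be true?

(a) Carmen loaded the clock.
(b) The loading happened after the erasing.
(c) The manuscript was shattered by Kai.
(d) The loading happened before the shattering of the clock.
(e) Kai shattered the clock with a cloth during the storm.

(d), (e)

(a) Not entailed — Carmen loaded the truck, not the clock; the clock belongs to the shattering event.
(b) Not entailed — the narrative places the loading before the erasing, not after.
(c) Not entailed — Kai shattered the clock, not the manuscript; the manuscript belongs to the erasing event.
(d) Entailed — the narrative places the loading before the shattering.
(e) Entailed — every conjunct here is already in the original shattering event.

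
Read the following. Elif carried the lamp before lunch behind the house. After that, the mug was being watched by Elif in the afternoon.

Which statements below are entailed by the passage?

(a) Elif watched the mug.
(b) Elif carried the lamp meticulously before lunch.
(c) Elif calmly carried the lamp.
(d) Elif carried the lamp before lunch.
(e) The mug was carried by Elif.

(a) Entailed — 'watch' is an activity; 'was watching' entails that some watching happened, so 'watched' holds.
(b) Not entailed — 'meticulously' adds information not in the original event.
(c) Not entailed — 'calmly' adds information not in the original event.
(d) Entailed — this follows by dropping conjuncts from the carrying event's description.
(e) Not entailed — Elif carried the lamp, not the mug; the mug belongs to the watching event.

(a), (d)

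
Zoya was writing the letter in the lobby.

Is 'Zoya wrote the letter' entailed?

no

'was writing' is progressive; for an accomplishment like 'write the letter', it doesn't entail completion.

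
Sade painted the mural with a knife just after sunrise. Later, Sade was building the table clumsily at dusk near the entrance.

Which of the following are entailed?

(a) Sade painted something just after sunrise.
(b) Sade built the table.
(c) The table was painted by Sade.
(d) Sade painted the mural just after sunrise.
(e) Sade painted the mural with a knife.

(a), (d), (e)

(a) Entailed — the original entails any weakening of itself; this just drops 'with a knife' and generalizes the patient.
(b) Not entailed — 'was building' is progressive on an accomplishment; it does not entail the completed 'built'.
(c) Not entailed — Sade painted the mural, not the table; the table belongs to the building event.
(d) Entailed — this follows by dropping conjuncts from the painting event's description.
(e) Entailed — every conjunct here is already in the original painting event.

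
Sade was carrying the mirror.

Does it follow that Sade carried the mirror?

'carry' is atelic; if Sade was carrying the mirror, then Sade carried the mirror (for some time).

yes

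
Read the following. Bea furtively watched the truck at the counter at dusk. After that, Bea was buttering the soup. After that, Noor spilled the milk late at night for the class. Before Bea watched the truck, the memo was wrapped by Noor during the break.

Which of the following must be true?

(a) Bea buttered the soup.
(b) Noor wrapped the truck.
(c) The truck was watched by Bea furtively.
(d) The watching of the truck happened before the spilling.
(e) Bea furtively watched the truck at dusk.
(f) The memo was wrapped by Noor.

(c), (d), (e), (f)

(a) Not entailed — 'was buttering' is progressive on an accomplishment; it does not entail the completed 'buttered'.
(b) Not entailed — Noor wrapped the memo, not the truck; the truck belongs to the watching event.
(c) Entailed — dropping 'at dusk', 'at the counter' leaves a sub-description the original still satisfies.
(d) Entailed — the narrative places the watching before the spilling.
(e) Entailed — the original entails any weakening of itself; this just drops 'at the counter'.
(f) Entailed — the original entails any weakening of itself; this just drops 'during the break'.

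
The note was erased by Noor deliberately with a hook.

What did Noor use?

'with a hook' marks the instrument of the erasing event.

a hook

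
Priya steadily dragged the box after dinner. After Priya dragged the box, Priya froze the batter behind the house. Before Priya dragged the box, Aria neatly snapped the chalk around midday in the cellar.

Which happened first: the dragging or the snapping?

The connectives place the snapping before the dragging.

the snapping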